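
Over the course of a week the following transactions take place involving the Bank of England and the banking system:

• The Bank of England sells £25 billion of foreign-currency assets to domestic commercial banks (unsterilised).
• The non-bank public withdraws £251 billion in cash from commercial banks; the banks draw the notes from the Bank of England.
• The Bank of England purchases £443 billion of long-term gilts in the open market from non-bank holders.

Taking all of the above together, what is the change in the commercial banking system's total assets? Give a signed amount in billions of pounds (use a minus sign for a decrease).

Bank of England balance sheet:
  Assets:      Securities +£443B, Foreign assets −£25B
  Liabilities: Bank reserves +£167B, Currency in circulation +£251B
Commercial banking system:
  Assets:      Reserves at CB +£167B, Foreign assets +£25B
  Liabilities: Checkable deposits +£192B
Change in total bank assets = +£192 billion.

+£192 billion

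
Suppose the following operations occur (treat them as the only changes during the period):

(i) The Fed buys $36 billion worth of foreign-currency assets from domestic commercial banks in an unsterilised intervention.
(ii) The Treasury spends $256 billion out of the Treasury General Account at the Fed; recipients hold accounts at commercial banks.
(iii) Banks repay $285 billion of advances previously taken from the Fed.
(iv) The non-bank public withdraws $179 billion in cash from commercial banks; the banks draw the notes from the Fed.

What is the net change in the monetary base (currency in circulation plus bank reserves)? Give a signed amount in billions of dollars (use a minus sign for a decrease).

FX purchase $36 billion: Fed balance sheet expands → +$36B.
Government spending $256 billion: a non-base liability converts back to reserves → +$256B.
Discount-window repayment $285 billion: Fed balance sheet contracts → −$285B.
Currency withdrawal $179 billion: just a shift between currency and reserves — both are base money → 0.
Net: 36 + 256 − 285 + 0 = +$7 billion.

+$7 billion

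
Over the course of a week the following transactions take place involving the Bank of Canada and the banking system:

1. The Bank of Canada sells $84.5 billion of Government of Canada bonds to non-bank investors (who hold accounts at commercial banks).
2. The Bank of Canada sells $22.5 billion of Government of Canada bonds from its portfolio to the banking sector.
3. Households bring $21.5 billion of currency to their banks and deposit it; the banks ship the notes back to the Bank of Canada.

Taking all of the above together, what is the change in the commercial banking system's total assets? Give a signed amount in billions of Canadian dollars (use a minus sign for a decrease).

Asset sale (to non-banks) $84.5 billion: bank balance sheets shrink → −$84.5B.
OMO sale (to banks) $22.5 billion: just an asset swap on bank balance sheets → 0.
Currency deposit $21.5 billion: bank balance sheets expand → +$21.5B.
Net: −84.5 + 0 + 21.5 = -$63 billion.

-$63 billion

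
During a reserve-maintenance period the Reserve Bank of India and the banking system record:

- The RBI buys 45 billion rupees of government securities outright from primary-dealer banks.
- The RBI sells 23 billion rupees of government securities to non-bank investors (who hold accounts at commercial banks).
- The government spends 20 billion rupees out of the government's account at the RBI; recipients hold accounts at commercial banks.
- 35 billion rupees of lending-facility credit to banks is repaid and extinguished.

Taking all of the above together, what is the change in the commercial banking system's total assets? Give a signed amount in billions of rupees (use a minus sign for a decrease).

-38 billion

OMO purchase (from banks) 45 billion rupees: just an asset swap on bank balance sheets → 0.
Asset sale (to non-banks) 23 billion rupees: bank balance sheets shrink → −23B.
Government spending 20 billion rupees: bank balance sheets expand → +20B.
Discount-window repayment 35 billion rupees: bank balance sheets shrink → −35B.
Net: 0 − 23 + 20 − 35 = -38 billion.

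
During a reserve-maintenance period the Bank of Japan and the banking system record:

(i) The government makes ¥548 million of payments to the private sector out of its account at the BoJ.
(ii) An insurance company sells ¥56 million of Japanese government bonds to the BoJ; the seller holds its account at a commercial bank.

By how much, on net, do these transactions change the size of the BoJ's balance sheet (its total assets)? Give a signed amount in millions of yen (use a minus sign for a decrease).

BoJ balance sheet:
  Assets:      Securities +¥56M
  Liabilities: Bank reserves +¥604M, Government deposits −¥548M
Change in total BoJ assets = +¥56 million.

+¥56 million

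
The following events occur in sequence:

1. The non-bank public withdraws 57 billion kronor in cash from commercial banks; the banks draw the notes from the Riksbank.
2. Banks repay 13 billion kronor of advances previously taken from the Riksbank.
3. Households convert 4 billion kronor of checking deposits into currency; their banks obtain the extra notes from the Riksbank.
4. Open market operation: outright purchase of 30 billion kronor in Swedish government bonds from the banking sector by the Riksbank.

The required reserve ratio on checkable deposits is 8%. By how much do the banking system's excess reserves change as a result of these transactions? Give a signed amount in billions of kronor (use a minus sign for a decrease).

-39.12 billion

Currency withdrawal 57 billion kronor: reserves −57B, deposits −57B.
Discount-window repayment 13 billion kronor: reserves −13B, deposits 0.
Currency withdrawal 4 billion kronor: reserves −4B, deposits −4B.
OMO purchase (from banks) 30 billion kronor: reserves +30B, deposits 0.
Totals: Δreserves = −44B, Δdeposits = −61B.
Δrequired reserves = 8% × −61B = −4.88B.
Δexcess reserves = Δreserves − Δrequired = −44B − (−4.88B) = -39.12 billion.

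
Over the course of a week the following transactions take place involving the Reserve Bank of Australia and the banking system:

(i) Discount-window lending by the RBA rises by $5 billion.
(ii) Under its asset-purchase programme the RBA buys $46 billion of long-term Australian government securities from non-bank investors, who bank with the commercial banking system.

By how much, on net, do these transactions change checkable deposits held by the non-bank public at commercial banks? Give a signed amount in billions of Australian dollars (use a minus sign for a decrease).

Discount-window loan $5 billion: the counterparty is a bank, so public deposits are unchanged → 0.
Asset purchase (from non-banks) $46 billion: non-bank counterparties' bank balances rise → +$46B.
Net: 0 + 46 = +$46 billion.

+$46 billion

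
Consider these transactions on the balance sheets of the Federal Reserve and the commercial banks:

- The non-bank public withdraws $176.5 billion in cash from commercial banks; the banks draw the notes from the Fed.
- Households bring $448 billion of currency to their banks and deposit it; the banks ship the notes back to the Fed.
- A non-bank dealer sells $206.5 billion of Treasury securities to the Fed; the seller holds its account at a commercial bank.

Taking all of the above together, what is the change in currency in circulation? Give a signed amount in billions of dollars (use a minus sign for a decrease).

Currency withdrawal $176.5 billion: notes leave the central bank → +$176.5B.
Currency deposit $448 billion: notes return to the central bank → −$448B.
Asset purchase (from non-banks) $206.5 billion: no currency enters or leaves circulation → 0.
Net: 176.5 − 448 + 0 = -$271.5 billion.

-$271.5 billion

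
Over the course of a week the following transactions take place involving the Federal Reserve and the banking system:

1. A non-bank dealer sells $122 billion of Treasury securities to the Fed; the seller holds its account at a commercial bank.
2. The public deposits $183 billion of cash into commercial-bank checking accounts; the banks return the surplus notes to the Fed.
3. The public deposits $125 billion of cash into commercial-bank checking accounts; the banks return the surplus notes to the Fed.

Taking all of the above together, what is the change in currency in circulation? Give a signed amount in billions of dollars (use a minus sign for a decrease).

Fed balance sheet:
  Assets:      Securities +$122B
  Liabilities: Bank reserves +$430B, Currency in circulation −$308B
Commercial banking system:
  Assets:      Reserves at CB +$430B
  Liabilities: Checkable deposits +$430B
So the change in currency in circulation is -$308 billion.

-$308 billion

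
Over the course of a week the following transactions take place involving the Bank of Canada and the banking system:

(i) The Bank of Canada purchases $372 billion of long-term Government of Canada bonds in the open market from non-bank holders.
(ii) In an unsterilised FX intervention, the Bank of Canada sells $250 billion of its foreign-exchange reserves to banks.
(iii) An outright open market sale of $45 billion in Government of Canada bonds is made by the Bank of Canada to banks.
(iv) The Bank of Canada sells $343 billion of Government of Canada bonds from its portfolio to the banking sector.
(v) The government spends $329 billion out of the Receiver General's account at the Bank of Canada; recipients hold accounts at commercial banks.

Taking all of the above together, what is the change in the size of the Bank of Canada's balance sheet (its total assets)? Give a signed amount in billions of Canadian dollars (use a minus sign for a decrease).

Bank of Canada balance sheet:
  Assets:      Securities −$16B, Foreign assets −$250B
  Liabilities: Bank reserves +$63B, Government deposits −$329B
Change in total Bank of Canada assets = -$266 billion.

-$266 billion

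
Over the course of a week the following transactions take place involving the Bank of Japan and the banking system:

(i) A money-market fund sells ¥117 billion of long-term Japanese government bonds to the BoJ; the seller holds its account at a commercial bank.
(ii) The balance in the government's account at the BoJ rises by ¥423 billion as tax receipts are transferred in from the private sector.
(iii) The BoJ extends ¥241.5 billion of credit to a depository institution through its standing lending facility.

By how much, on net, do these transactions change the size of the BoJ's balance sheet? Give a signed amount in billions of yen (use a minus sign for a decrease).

+¥358.5 billion

Asset purchase (from non-banks) ¥117 billion: a BoJ asset is acquired → +¥117B.
Government account inflow ¥423 billion: only the composition of liabilities changes → 0.
Discount-window loan ¥241.5 billion: a BoJ asset is acquired → +¥241.5B.
Net: 117 + 0 + 241.5 = +¥358.5 billion.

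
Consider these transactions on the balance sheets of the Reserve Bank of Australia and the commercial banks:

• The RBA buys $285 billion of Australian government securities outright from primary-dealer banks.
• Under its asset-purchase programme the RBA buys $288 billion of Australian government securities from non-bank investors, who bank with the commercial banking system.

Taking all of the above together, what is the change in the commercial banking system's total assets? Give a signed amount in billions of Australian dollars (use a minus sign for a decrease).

RBA balance sheet:
  Assets:      Securities +$573B
  Liabilities: Bank reserves +$573B
Commercial banking system:
  Assets:      Reserves at CB +$573B, Securities −$285B
  Liabilities: Checkable deposits +$288B
Change in total bank assets = +$288 billion.

+$288 billion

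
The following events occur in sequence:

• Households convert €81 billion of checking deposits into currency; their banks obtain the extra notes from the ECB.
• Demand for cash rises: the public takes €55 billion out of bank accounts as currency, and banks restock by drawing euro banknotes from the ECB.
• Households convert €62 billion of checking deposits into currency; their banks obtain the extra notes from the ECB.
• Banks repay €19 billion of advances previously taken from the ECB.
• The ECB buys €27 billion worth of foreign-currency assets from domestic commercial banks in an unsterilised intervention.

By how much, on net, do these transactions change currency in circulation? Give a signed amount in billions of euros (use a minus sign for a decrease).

+€198 billion

ECB balance sheet:
  Assets:      Loans to banks −€19B, Foreign assets +€27B
  Liabilities: Bank reserves −€190B, Currency in circulation +€198B
So the change in currency in circulation is +€198 billion.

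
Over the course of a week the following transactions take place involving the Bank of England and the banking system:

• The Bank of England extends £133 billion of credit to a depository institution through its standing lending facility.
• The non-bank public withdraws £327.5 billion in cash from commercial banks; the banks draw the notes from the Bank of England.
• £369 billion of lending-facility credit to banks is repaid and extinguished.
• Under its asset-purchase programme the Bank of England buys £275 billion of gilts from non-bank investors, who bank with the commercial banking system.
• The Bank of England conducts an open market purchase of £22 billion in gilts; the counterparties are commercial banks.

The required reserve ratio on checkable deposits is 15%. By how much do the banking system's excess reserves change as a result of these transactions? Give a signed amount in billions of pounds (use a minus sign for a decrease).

Discount-window loan £133 billion: reserves +£133B, deposits 0.
Currency withdrawal £327.5 billion: reserves −£327.5B, deposits −£327.5B.
Discount-window repayment £369 billion: reserves −£369B, deposits 0.
Asset purchase (from non-banks) £275 billion: reserves +£275B, deposits +£275B.
OMO purchase (from banks) £22 billion: reserves +£22B, deposits 0.
Totals: Δreserves = −£266.5B, Δdeposits = −£52.5B.
Δrequired reserves = 15% × −£52.5B = −£7.875B.
Δexcess reserves = Δreserves − Δrequired = −£266.5B − (−£7.875B) = -£258.625 billion.

-£258.625 billion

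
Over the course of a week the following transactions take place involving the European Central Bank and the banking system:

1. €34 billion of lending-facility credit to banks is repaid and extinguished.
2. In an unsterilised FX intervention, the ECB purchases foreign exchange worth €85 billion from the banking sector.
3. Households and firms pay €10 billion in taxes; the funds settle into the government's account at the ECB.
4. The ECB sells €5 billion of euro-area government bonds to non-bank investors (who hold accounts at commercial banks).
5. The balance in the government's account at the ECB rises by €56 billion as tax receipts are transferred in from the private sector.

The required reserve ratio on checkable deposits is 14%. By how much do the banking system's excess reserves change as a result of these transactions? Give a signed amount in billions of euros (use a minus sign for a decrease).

Discount-window repayment €34 billion: reserves −€34B, deposits 0.
FX purchase €85 billion: reserves +€85B, deposits 0.
Government account inflow €10 billion: reserves −€10B, deposits −€10B.
Asset sale (to non-banks) €5 billion: reserves −€5B, deposits −€5B.
Government account inflow €56 billion: reserves −€56B, deposits −€56B.
Totals: Δreserves = −€20B, Δdeposits = −€71B.
Δrequired reserves = 14% × −€71B = −€9.94B.
Δexcess reserves = Δreserves − Δrequired = −€20B − (−€9.94B) = -€10.06 billion.

-€10.06 billion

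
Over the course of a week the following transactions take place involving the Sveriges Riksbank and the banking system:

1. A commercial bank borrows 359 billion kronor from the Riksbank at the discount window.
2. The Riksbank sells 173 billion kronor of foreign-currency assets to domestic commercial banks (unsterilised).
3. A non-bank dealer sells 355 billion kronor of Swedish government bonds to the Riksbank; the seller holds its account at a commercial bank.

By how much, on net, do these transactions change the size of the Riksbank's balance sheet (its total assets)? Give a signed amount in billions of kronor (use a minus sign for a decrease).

Riksbank balance sheet:
  Assets:      Securities +355B, Loans to banks +359B, Foreign assets −173B
  Liabilities: Bank reserves +541B
Commercial banking system:
  Assets:      Reserves at CB +541B, Foreign assets +173B
  Liabilities: Checkable deposits +355B, Borrowings from CB +359B
Change in total Riksbank assets = +541 billion.

+541 billion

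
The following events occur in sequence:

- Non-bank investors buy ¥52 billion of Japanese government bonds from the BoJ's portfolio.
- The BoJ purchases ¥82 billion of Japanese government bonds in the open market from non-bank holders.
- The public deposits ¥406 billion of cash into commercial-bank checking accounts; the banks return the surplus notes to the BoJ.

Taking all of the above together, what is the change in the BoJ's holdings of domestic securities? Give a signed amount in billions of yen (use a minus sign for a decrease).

+¥30 billion

BoJ balance sheet:
  Assets:      Securities +¥30B
  Liabilities: Bank reserves +¥436B, Currency in circulation −¥406B
So the change in the BoJ's holdings of domestic securities is +¥30 billion.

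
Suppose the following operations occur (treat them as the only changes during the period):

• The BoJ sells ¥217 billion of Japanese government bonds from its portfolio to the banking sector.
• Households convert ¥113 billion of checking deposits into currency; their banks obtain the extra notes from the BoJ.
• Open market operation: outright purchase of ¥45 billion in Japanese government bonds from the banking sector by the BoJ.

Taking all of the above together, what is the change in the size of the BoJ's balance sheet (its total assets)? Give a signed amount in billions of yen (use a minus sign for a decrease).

OMO sale (to banks) ¥217 billion: a BoJ asset is shed → −¥217B.
Currency withdrawal ¥113 billion: only the composition of liabilities changes → 0.
OMO purchase (from banks) ¥45 billion: a BoJ asset is acquired → +¥45B.
Net: −217 + 0 + 45 = -¥172 billion.

-¥172 billion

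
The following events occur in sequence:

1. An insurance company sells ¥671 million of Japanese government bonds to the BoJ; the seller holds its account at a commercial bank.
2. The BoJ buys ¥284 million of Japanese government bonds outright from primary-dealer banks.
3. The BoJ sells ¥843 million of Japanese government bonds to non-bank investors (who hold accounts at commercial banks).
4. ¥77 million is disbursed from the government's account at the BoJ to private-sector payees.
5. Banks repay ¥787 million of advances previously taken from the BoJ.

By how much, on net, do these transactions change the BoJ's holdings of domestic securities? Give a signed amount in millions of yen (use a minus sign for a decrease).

+¥112 million

BoJ balance sheet:
  Assets:      Securities +¥112M, Loans to banks −¥787M
  Liabilities: Bank reserves −¥598M, Government deposits −¥77M
Commercial banking system:
  Assets:      Reserves at CB −¥598M, Securities −¥284M
  Liabilities: Checkable deposits −¥95M, Borrowings from CB −¥787M
So the change in the BoJ's holdings of domestic securities is +¥112 million.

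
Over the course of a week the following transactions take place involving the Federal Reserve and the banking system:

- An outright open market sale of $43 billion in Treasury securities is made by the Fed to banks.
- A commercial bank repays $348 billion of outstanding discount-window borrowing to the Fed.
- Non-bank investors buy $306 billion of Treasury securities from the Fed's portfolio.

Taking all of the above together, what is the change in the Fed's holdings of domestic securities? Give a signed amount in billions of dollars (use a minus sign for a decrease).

-$349 billion

Fed balance sheet:
  Assets:      Securities −$349B, Loans to banks −$348B
  Liabilities: Bank reserves −$697B
Commercial banking system:
  Assets:      Reserves at CB −$697B, Securities +$43B
  Liabilities: Checkable deposits −$306B, Borrowings from CB −$348B
So the change in the Fed's holdings of domestic securities is -$349 billion.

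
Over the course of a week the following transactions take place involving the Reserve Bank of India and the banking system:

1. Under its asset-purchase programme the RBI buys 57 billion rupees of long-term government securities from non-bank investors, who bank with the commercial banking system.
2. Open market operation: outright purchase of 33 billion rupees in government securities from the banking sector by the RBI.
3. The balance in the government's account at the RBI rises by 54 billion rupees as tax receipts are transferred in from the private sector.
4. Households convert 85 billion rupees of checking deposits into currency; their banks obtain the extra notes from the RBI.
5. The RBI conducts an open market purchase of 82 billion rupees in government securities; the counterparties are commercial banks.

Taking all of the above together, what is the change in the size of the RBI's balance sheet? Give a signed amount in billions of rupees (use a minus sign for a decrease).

+172 billion

RBI balance sheet:
  Assets:      Securities +172B
  Liabilities: Bank reserves +33B, Currency in circulation +85B, Government deposits +54B
Commercial banking system:
  Assets:      Reserves at CB +33B, Securities −115B
  Liabilities: Checkable deposits −82B
Change in total RBI assets = +172 billion.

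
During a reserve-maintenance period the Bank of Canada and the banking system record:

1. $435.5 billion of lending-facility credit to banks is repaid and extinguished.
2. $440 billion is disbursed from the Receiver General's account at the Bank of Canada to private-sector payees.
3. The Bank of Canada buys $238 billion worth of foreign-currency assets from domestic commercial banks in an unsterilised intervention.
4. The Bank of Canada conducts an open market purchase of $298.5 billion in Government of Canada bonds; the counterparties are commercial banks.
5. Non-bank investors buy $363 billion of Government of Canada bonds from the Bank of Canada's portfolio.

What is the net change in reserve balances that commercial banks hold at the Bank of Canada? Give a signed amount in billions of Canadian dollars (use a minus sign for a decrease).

+$178 billion

Bank of Canada balance sheet:
  Assets:      Securities −$64.5B, Loans to banks −$435.5B, Foreign assets +$238B
  Liabilities: Bank reserves +$178B, Government deposits −$440B
Commercial banking system:
  Assets:      Reserves at CB +$178B, Securities −$298.5B, Foreign assets −$238B
  Liabilities: Checkable deposits +$77B, Borrowings from CB −$435.5B
So the change in reserve balances that commercial banks hold at the Bank of Canada is +$178 billion.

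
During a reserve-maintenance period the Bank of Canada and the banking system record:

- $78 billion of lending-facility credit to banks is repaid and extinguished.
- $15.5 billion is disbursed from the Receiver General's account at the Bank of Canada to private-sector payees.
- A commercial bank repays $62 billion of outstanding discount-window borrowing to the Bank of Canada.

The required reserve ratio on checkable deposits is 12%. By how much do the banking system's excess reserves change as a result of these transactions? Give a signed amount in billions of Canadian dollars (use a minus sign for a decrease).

-$126.36 billion

Discount-window repayment $78 billion: reserves −$78B, deposits 0.
Government spending $15.5 billion: reserves +$15.5B, deposits +$15.5B.
Discount-window repayment $62 billion: reserves −$62B, deposits 0.
Totals: Δreserves = −$124.5B, Δdeposits = +$15.5B.
Δrequired reserves = 12% × +$15.5B = +$1.86B.
Δexcess reserves = Δreserves − Δrequired = −$124.5B − (+$1.86B) = -$126.36 billion.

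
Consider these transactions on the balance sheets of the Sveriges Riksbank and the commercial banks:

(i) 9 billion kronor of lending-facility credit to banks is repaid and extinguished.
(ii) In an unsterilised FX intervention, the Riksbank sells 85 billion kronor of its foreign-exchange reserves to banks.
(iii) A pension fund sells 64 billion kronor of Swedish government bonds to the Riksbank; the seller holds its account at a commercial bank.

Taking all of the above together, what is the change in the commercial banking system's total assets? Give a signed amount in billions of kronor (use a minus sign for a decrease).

+55 billion

Riksbank balance sheet:
  Assets:      Securities +64B, Loans to banks −9B, Foreign assets −85B
  Liabilities: Bank reserves −30B
Commercial banking system:
  Assets:      Reserves at CB −30B, Foreign assets +85B
  Liabilities: Checkable deposits +64B, Borrowings from CB −9B
Change in total bank assets = +55 billion.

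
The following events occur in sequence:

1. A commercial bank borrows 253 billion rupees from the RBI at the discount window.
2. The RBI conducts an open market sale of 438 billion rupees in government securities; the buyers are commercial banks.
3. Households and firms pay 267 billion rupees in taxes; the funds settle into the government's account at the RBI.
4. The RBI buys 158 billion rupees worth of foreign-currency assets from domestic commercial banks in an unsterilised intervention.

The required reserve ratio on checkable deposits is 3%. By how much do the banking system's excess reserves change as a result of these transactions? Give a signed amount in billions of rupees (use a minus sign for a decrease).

Discount-window loan 253 billion rupees: reserves +253B, deposits 0.
OMO sale (to banks) 438 billion rupees: reserves −438B, deposits 0.
Government account inflow 267 billion rupees: reserves −267B, deposits −267B.
FX purchase 158 billion rupees: reserves +158B, deposits 0.
Totals: Δreserves = −294B, Δdeposits = −267B.
Δrequired reserves = 3% × −267B = −8.01B.
Δexcess reserves = Δreserves − Δrequired = −294B − (−8.01B) = -285.99 billion.

-285.99 billion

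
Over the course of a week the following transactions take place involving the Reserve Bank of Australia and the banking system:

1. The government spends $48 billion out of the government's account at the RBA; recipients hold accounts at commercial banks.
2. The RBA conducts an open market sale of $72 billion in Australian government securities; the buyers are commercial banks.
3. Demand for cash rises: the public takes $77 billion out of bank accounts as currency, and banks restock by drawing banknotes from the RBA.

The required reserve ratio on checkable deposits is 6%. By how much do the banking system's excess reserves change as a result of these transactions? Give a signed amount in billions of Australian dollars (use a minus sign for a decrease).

-$99.26 billion

Government spending $48 billion: reserves +$48B, deposits +$48B.
OMO sale (to banks) $72 billion: reserves −$72B, deposits 0.
Currency withdrawal $77 billion: reserves −$77B, deposits −$77B.
Totals: Δreserves = −$101B, Δdeposits = −$29B.
Δrequired reserves = 6% × −$29B = −$1.74B.
Δexcess reserves = Δreserves − Δrequired = −$101B − (−$1.74B) = -$99.26 billion.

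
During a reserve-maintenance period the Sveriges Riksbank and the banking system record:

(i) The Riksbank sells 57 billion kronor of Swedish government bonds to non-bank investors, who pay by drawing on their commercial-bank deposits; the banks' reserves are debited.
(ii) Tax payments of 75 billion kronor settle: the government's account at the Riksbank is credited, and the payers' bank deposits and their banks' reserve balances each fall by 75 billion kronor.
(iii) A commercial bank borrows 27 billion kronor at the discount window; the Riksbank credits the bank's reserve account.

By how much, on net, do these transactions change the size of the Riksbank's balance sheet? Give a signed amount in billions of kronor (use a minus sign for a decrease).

Asset sale (to non-banks) 57 billion kronor: a Riksbank asset is shed → −57B.
Government account inflow 75 billion kronor: only the composition of liabilities changes → 0.
Discount-window loan 27 billion kronor: a Riksbank asset is acquired → +27B.
Net: −57 + 0 + 27 = -30 billion.

-30 billion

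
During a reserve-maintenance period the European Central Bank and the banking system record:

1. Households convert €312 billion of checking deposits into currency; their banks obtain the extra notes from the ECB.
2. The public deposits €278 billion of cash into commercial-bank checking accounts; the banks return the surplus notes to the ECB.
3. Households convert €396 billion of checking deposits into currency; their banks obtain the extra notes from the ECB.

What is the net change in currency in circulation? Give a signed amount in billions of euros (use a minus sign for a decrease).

+€430 billion

Currency withdrawal €312 billion: notes leave the central bank → +€312B.
Currency deposit €278 billion: notes return to the central bank → −€278B.
Currency withdrawal €396 billion: notes leave the central bank → +€396B.
Net: 312 − 278 + 396 = +€430 billion.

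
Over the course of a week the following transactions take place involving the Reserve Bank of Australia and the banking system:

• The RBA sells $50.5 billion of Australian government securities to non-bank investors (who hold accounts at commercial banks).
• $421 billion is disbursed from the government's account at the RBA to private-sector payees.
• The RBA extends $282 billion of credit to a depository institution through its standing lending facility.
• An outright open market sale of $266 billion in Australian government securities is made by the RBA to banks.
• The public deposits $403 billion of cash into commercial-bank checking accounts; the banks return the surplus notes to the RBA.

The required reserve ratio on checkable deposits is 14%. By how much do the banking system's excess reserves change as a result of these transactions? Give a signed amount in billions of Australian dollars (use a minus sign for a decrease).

+$681.21 billion

Asset sale (to non-banks) $50.5 billion: reserves −$50.5B, deposits −$50.5B.
Government spending $421 billion: reserves +$421B, deposits +$421B.
Discount-window loan $282 billion: reserves +$282B, deposits 0.
OMO sale (to banks) $266 billion: reserves −$266B, deposits 0.
Currency deposit $403 billion: reserves +$403B, deposits +$403B.
Totals: Δreserves = +$789.5B, Δdeposits = +$773.5B.
Δrequired reserves = 14% × +$773.5B = +$108.29B.
Δexcess reserves = Δreserves − Δrequired = +$789.5B − (+$108.29B) = +$681.21 billion.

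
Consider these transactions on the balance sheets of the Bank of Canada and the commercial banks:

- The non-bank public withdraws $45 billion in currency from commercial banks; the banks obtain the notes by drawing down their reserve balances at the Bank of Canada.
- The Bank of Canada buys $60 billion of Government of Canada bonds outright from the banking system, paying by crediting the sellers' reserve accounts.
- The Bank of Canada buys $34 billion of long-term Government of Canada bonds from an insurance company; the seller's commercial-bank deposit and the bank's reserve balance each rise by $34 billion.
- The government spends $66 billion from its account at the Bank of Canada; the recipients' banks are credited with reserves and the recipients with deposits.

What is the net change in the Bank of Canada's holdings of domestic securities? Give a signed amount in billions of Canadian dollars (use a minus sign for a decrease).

Currency withdrawal $45 billion: the Bank of Canada's securities portfolio is untouched → 0.
OMO purchase (from banks) $60 billion: securities added to the Bank of Canada's portfolio → +$60B.
Asset purchase (from non-banks) $34 billion: securities added to the Bank of Canada's portfolio → +$34B.
Government spending $66 billion: the Bank of Canada's securities portfolio is untouched → 0.
Net: 0 + 60 + 34 + 0 = +$94 billion.

+$94 billion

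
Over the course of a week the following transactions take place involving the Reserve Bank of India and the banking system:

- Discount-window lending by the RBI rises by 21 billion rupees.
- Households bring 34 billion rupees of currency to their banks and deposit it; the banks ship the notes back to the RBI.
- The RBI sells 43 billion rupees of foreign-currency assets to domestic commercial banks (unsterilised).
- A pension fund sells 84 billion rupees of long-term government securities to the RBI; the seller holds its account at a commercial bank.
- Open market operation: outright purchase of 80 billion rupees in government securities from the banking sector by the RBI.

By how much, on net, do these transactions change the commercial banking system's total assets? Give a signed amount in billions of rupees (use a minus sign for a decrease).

Discount-window loan 21 billion rupees: bank balance sheets expand → +21B.
Currency deposit 34 billion rupees: bank balance sheets expand → +34B.
FX sale 43 billion rupees: just an asset swap on bank balance sheets → 0.
Asset purchase (from non-banks) 84 billion rupees: bank balance sheets expand → +84B.
OMO purchase (from banks) 80 billion rupees: just an asset swap on bank balance sheets → 0.
Net: 21 + 34 + 0 + 84 + 0 = +139 billion.

+139 billion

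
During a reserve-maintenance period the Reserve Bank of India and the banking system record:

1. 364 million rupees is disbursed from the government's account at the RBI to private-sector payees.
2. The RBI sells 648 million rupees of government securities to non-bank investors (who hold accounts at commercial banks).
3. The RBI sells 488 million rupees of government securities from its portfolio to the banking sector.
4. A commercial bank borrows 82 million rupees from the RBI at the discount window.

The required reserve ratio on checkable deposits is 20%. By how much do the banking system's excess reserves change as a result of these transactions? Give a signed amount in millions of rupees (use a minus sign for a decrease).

-633.2 million

Government spending 364 million rupees: reserves +364M, deposits +364M.
Asset sale (to non-banks) 648 million rupees: reserves −648M, deposits −648M.
OMO sale (to banks) 488 million rupees: reserves −488M, deposits 0.
Discount-window loan 82 million rupees: reserves +82M, deposits 0.
Totals: Δreserves = −690M, Δdeposits = −284M.
Δrequired reserves = 20% × −284M = −56.8M.
Δexcess reserves = Δreserves − Δrequired = −690M − (−56.8M) = -633.2 million.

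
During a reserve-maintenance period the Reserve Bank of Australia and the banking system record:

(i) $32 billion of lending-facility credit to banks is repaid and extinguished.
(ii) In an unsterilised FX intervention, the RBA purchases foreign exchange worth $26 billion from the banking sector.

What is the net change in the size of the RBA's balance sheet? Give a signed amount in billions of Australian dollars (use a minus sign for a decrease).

-$6 billion

RBA balance sheet:
  Assets:      Loans to banks −$32B, Foreign assets +$26B
  Liabilities: Bank reserves −$6B
Commercial banking system:
  Assets:      Reserves at CB −$6B, Foreign assets −$26B
  Liabilities: Borrowings from CB −$32B
Change in total RBA assets = -$6 billion.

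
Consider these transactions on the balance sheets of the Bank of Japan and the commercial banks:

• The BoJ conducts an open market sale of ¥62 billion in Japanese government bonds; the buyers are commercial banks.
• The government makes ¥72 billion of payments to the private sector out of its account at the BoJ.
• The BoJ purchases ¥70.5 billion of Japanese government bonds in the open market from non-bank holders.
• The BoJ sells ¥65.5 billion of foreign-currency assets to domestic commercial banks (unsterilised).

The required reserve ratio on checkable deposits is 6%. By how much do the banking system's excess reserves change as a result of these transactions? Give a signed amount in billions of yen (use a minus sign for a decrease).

OMO sale (to banks) ¥62 billion: reserves −¥62B, deposits 0.
Government spending ¥72 billion: reserves +¥72B, deposits +¥72B.
Asset purchase (from non-banks) ¥70.5 billion: reserves +¥70.5B, deposits +¥70.5B.
FX sale ¥65.5 billion: reserves −¥65.5B, deposits 0.
Totals: Δreserves = +¥15B, Δdeposits = +¥142.5B.
Δrequired reserves = 6% × +¥142.5B = +¥8.55B.
Δexcess reserves = Δreserves − Δrequired = +¥15B − (+¥8.55B) = +¥6.45 billion.

+¥6.45 billion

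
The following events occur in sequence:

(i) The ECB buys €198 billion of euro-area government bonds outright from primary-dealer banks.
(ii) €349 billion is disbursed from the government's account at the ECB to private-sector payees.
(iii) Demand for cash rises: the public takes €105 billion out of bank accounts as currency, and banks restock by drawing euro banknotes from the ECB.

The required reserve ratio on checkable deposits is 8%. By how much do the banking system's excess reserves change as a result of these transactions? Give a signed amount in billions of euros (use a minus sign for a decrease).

OMO purchase (from banks) €198 billion: reserves +€198B, deposits 0.
Government spending €349 billion: reserves +€349B, deposits +€349B.
Currency withdrawal €105 billion: reserves −€105B, deposits −€105B.
Totals: Δreserves = +€442B, Δdeposits = +€244B.
Δrequired reserves = 8% × +€244B = +€19.52B.
Δexcess reserves = Δreserves − Δrequired = +€442B − (+€19.52B) = +€422.48 billion.

+€422.48 billion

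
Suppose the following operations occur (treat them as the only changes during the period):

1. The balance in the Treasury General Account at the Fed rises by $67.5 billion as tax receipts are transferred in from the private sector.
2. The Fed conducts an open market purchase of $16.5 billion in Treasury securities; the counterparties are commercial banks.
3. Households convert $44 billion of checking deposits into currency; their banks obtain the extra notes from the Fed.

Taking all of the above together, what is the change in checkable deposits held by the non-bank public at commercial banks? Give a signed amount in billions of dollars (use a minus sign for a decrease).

-$111.5 billion

Government account inflow $67.5 billion: non-bank counterparties' bank balances fall → −$67.5B.
OMO purchase (from banks) $16.5 billion: the counterparty is a bank, so public deposits are unchanged → 0.
Currency withdrawal $44 billion: non-bank counterparties' bank balances fall → −$44B.
Net: −67.5 + 0 − 44 = -$111.5 billion.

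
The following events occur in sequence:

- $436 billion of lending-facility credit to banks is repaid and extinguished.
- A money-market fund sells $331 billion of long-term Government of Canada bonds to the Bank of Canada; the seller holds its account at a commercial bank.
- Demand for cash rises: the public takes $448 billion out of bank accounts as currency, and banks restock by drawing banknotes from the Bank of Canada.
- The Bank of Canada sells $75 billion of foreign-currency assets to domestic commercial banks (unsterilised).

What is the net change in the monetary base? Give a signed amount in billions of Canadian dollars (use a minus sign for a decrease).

Discount-window repayment $436 billion: Bank of Canada balance sheet contracts → −$436B.
Asset purchase (from non-banks) $331 billion: Bank of Canada balance sheet expands → +$331B.
Currency withdrawal $448 billion: just a shift between currency and reserves — both are base money → 0.
FX sale $75 billion: Bank of Canada balance sheet contracts → −$75B.
Net: −436 + 331 + 0 − 75 = -$180 billion.

-$180 billion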